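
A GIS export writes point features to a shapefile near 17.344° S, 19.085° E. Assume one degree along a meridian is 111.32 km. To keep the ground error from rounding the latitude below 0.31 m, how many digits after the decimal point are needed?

6

One degree of latitude covers 111320 m.
With N decimal places the half-ulp bound is 0.5·10⁻ᴺ°, or 0.5·10⁻ᴺ × 111320 m on the ground.
Need 0.5 × 111320 × 10⁻ᴺ ≤ 0.31 → 10⁻ᴺ ≤ 5.570e-06, so N ≥ 5.25.
At 5 places the error can reach 0.557 m, but 6 places keeps it to 0.0557 m.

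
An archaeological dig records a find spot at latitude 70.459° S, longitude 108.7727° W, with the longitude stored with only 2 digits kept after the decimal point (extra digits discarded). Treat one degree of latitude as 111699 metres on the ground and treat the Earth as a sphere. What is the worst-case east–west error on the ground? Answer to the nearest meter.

374 meters

Truncating at 2 decimal places can drop up to a full unit in the last place, so the longitude may be off by as much as 0.01°.
Parallels shrink by cos φ, so at 70.459° a degree of longitude is 111699 × 0.3345 ≈ 37361.2 m.
Maximum E–W displacement: 0.01 × 37361.2 = 373.612 m.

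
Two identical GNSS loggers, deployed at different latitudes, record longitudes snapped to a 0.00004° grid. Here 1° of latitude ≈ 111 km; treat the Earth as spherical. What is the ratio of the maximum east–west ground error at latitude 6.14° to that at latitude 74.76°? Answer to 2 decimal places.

3.78

With a 0.00004° grid the true value lies within half a step, ±0.00004°/2 = ±2e-05°, of the stored one.
Error at 6.14° = 2e-05° × 111000 × cos 6.14° ≈ 2.22 × 0.9943 = 2.2073 m.
Error at 74.76° = 2e-05° × 111000 × cos 74.76° ≈ 2.22 × 0.2629 = 0.58356 m.
Ratio: 2.2073 / 0.58356 = cos 6.14° / cos 74.76° ≈ 3.7824.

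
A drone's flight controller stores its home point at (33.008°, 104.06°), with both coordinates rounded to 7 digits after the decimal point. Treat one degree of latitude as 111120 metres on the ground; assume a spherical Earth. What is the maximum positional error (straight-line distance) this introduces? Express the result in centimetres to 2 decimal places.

Rounding to 7 decimal places leaves each coordinate within ±5e-08° of the true value.
N–S: 5e-08° × 111120 m/° = 0.005556 m.
Longitude error → 5e-08 × 111120 × cos 33.008° = 5e-08 × 111120 × 0.8386 ≈ 0.00465923 m.
Combining orthogonally: (0.005556² + 0.00465923²)^½ ≈ 0.00725104 m.
That is 0.00725104 m = 0.7251 cm.

0.73 centimetres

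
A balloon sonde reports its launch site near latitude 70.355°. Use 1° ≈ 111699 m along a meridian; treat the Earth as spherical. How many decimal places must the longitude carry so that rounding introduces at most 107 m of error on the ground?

At 70.355° one degree of longitude covers 111699 × cos 70.355° ≈ 111699 × 0.3362 ≈ 37552.2 m.
With N decimal places the half-ulp bound is 0.5·10⁻ᴺ°, or 0.5·10⁻ᴺ × 37552.2 m on the ground.
Need 0.5 × 37552.2 × 10⁻ᴺ ≤ 107 → 10⁻ᴺ ≤ 5.699e-03, so N ≥ 2.24.
So 3 decimal places suffice (18.8 m); 2 would allow up to 188 m.

3 decimal places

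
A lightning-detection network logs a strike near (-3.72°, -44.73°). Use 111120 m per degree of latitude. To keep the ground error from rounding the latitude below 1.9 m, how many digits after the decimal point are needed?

5 decimal places

One degree of latitude covers 111120 m.
With N decimal places the half-ulp bound is 0.5·10⁻ᴺ°, or 0.5·10⁻ᴺ × 111120 m on the ground.
Setting 55560 × 10⁻ᴺ ≤ 1.9 gives 10ᴺ ≥ 2.924e+04, i.e. N ≥ 4.47.
At 4 places the error can reach 5.56 m, but 5 places keeps it to 0.556 m.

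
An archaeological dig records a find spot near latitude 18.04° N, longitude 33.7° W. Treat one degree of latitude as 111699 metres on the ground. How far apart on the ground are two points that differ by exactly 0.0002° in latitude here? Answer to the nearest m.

0.0002° × 111699 m/° = 22.3398 m.

22 m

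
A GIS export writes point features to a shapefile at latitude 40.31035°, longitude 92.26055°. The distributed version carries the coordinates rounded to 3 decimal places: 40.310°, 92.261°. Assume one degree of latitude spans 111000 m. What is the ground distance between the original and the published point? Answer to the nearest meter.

Δlat = 40.31035 − 40.310 = +0.00035°; Δlon = 92.26055 − 92.261 = -0.00045°.
N–S: 0.00035° × 111000 m/° = 38.85 m.
E–W at 40.31°: -0.00045° × 111000 × cos 40.31° = -0.00045 × 111000 × 0.7626 ≈ -38.0896 m.
Distance: √(38.85² + 38.0896²) ≈ 54.4072 m.

54 meters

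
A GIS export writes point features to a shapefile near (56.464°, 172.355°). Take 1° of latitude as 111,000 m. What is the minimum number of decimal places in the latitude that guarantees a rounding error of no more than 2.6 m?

One degree of latitude covers 111000 m.
With N decimal places the half-ulp bound is 0.5·10⁻ᴺ°, or 0.5·10⁻ᴺ × 111000 m on the ground.
Need 0.5 × 111000 × 10⁻ᴺ ≤ 2.6 → 10⁻ᴺ ≤ 4.685e-05, so N ≥ 4.33.
N = 4 would give 5.55 m (too coarse); N = 5 gives 0.555 m ≤ 2.6 m.

5 decimal places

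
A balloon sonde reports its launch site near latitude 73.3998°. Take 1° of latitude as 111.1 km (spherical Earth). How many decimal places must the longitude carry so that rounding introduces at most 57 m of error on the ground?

At 73.3998° one degree of longitude covers 111100 × cos 73.3998° ≈ 111100 × 0.2857 ≈ 31740.3 m.
With N decimal places the half-ulp bound is 0.5·10⁻ᴺ°, or 0.5·10⁻ᴺ × 31740.3 m on the ground.
Need 0.5 × 31740.3 × 10⁻ᴺ ≤ 57 → 10⁻ᴺ ≤ 3.592e-03, so N ≥ 2.44.
At 2 places the error can reach 159 m, but 3 places keeps it to 15.9 m.

3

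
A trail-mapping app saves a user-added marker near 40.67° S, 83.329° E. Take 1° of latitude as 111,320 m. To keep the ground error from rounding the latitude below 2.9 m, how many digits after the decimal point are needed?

One degree of latitude covers 111320 m.
Rounding to N decimal places gives at most 0.5 × 10⁻ᴺ degrees of error, i.e. 0.5 × 10⁻ᴺ × 111320 m.
Need 0.5 × 111320 × 10⁻ᴺ ≤ 2.9 → 10⁻ᴺ ≤ 5.210e-05, so N ≥ 4.28.
N = 4 would give 5.57 m (too coarse); N = 5 gives 0.557 m ≤ 2.9 m.

5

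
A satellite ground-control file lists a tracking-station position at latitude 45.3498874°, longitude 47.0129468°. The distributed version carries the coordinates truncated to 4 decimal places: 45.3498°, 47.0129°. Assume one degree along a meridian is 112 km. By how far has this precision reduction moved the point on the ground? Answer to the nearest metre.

Δlat = 45.3498874 − 45.3498 = +0.0000874°; Δlon = 47.0129468 − 47.0129 = +0.0000468°.
North–south shift: 0.0000874 × 112000 = 9.7888 m.
E–W at 45.3498°: 0.0000468° × 112000 × cos 45.3498° = 0.0000468 × 112000 × 0.7028 ≈ 3.68367 m.
Distance: √(9.7888² + 3.68367²) ≈ 10.459 m.

10 metres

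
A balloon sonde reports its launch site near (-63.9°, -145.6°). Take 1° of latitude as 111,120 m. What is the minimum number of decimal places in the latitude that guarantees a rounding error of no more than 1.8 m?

5 decimal places

One degree of latitude covers 111120 m.
N decimal places → at most half a unit in the last place, 0.5 × 10⁻ᴺ° = 111120/2 × 10⁻ᴺ m.
Setting 55560 × 10⁻ᴺ ≤ 1.8 gives 10ᴺ ≥ 3.087e+04, i.e. N ≥ 4.49.
N = 4 would give 5.56 m (too coarse); N = 5 gives 0.556 m ≤ 1.8 m.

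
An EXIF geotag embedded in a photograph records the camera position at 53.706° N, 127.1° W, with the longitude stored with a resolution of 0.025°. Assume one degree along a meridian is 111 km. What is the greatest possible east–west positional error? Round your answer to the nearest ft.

2695 ft

With a 0.025° grid the true value lies within half a step, ±0.025°/2 = ±0.0125°, of the stored one.
At latitude 53.706° a degree of longitude spans 111000 m × cos 53.706° = 111000 × 0.5919 ≈ 65704.1 m.
East–west error: 0.0125° × 65704.1 m/° ≈ 821.301 m.
In feet: 821.301 m ÷ 0.3048 ≈ 2694.6 ft.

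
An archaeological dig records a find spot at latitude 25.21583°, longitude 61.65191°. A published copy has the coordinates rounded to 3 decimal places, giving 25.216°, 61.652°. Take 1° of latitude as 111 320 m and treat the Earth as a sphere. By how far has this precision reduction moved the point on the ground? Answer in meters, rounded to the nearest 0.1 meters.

21.0 meters

The latitude changed by -0.00017° and the longitude by -0.00009°.
N–S: -0.00017° × 111320 m/° = -18.9244 m.
E–W at 25.216°: -0.00009° × 111320 × cos 25.216° = -0.00009 × 111320 × 0.9047 ≈ -9.06409 m.
Distance: √(18.9244² + 9.06409²) ≈ 20.9831 m.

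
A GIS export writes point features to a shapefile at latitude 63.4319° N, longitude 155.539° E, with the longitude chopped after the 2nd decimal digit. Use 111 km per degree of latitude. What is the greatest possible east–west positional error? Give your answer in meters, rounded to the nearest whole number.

Truncating at 2 decimal places can drop up to a full unit in the last place, so the longitude may be off by as much as 0.01°.
At latitude 63.4319° a degree of longitude spans 111000 m × cos 63.4319° = 111000 × 0.4473 ≈ 49646 m.
So at most 0.01° × 49646 ≈ 496.46 m east–west.

496 meters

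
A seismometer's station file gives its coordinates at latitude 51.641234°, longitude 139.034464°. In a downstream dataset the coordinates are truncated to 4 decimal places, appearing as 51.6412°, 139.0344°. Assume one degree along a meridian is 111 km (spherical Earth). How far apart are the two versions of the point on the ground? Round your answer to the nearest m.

6 m

The latitude changed by +0.000034° and the longitude by +0.000064°.
North–south shift: 0.000034 × 111000 = 3.774 m.
E–W at 51.6412°: 0.000064° × 111000 × cos 51.6412° = 0.000064 × 111000 × 0.6206 ≈ 4.40863 m.
Combined displacement = (3.774² + 4.40863²)^½ ≈ 5.80337 m.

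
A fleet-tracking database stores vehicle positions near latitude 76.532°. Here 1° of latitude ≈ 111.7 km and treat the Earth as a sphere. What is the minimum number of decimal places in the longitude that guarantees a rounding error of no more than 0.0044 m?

At 76.532° one degree of longitude covers 111700 × cos 76.532° ≈ 111700 × 0.2329 ≈ 26015.2 m.
With N decimal places the half-ulp bound is 0.5·10⁻ᴺ°, or 0.5·10⁻ᴺ × 26015.2 m on the ground.
Setting 13007.6 × 10⁻ᴺ ≤ 0.0044 gives 10ᴺ ≥ 2.956e+06, i.e. N ≥ 6.47.
So 7 decimal places suffice (0.0013 m); 6 would allow up to 0.013 m.

7 decimal places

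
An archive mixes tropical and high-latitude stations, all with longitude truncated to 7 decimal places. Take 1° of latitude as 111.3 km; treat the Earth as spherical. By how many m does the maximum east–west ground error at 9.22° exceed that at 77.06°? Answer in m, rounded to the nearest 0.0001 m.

Truncating at 7 decimal places can drop up to a full unit in the last place, so the longitude may be off by as much as 1e-07°.
Error at 9.22° = 1e-07° × 111300 × cos 9.22° ≈ 0.01113 × 0.9871 = 0.010986 m.
At 77.06°: 1e-07° × 111300 × cos 77.06° = 1e-07 × 111300 × 0.2239 ≈ 0.0024923 m.
So the lower-latitude error exceeds the higher by 0.010986 − 0.0024923 = 0.0084939 m.

0.0085 m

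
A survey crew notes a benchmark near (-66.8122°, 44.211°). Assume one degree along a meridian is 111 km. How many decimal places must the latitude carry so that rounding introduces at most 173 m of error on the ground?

3

One degree of latitude covers 111000 m.
N decimal places → at most half a unit in the last place, 0.5 × 10⁻ᴺ° = 111000/2 × 10⁻ᴺ m.
Setting 55500 × 10⁻ᴺ ≤ 173 gives 10ᴺ ≥ 320.8, i.e. N ≥ 2.51.
N = 2 would give 555 m (too coarse); N = 3 gives 55.5 m ≤ 173 m.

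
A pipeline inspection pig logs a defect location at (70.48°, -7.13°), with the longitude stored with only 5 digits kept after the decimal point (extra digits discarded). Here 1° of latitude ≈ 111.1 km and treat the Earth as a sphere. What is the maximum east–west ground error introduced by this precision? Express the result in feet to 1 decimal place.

Truncating at 5 decimal places can drop up to a full unit in the last place, so the longitude may be off by as much as 1e-05°.
Parallels shrink by cos φ, so at 70.48° a degree of longitude is 111100 × 0.3341 ≈ 37122.5 m.
Maximum E–W displacement: 1e-05 × 37122.5 = 0.371225 m.
In feet: 0.371225 m ÷ 0.3048 ≈ 1.2179 ft.

1.2 feet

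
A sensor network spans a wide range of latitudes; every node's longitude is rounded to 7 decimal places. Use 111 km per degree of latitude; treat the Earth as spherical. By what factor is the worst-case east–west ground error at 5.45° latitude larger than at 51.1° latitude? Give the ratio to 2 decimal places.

1.59

Rounding to 7 decimal places leaves the longitude within ±5e-08° of the true value.
Error at 5.45° = 5e-08° × 111000 × cos 5.45° ≈ 0.00555 × 0.9955 = 0.0055249 m.
At 51.1°: 5e-08° × 111000 × cos 51.1° = 5e-08 × 111000 × 0.6280 ≈ 0.0034852 m.
Ratio: 0.0055249 / 0.0034852 = cos 5.45° / cos 51.1° ≈ 1.5853.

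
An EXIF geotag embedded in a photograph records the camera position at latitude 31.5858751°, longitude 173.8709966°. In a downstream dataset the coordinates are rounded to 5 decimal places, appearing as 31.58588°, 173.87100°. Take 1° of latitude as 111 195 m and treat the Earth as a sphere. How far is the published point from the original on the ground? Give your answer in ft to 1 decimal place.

The latitude changed by -0.0000049° and the longitude by -0.0000034°.
N–S: -0.0000049° × 111195 m/° = -0.544856 m.
E–W at 31.5859°: -0.0000034° × 111195 × cos 31.5859° = -0.0000034 × 111195 × 0.8519 ≈ -0.322055 m.
Combined displacement = (0.544856² + 0.322055²)^½ ≈ 0.63292 m.
In feet: 0.63292 m ÷ 0.3048 ≈ 2.0765 ft.

2.1 ft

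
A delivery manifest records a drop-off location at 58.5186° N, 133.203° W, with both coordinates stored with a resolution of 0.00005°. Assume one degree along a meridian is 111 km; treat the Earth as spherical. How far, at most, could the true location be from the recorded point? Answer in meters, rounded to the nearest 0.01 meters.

3.13 meters

With a 0.00005° grid the true value lies within half a step, ±0.00005°/2 = ±2.5e-05°, of the stored one.
North–south component: 2.5e-05° × 111000 = 2.775 m.
Longitude error → 2.5e-05 × 111000 × cos 58.5186° = 2.5e-05 × 111000 × 0.5222 ≈ 1.44917 m.
Worst case both components are at the extreme and orthogonal: √(2.775² + 1.44917²) ≈ 3.13061 m.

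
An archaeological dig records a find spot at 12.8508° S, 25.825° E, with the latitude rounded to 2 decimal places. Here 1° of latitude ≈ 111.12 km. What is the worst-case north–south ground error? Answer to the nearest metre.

Rounding to 2 decimal places leaves the latitude within ±0.005° of the true value.
Along the meridian that is 0.005° × 111120 m/° = 555.6 m.

556 metres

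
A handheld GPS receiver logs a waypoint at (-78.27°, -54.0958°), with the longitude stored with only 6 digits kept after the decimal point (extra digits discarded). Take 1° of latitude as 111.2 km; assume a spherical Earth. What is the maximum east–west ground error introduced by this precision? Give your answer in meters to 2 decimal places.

Truncating at 6 decimal places can drop up to a full unit in the last place, so the longitude may be off by as much as 1e-06°.
Parallels shrink by cos φ, so at 78.27° a degree of longitude is 111200 × 0.2033 ≈ 22607 m.
East–west error: 1e-06° × 22607 m/° ≈ 0.022607 m.

0.02 meters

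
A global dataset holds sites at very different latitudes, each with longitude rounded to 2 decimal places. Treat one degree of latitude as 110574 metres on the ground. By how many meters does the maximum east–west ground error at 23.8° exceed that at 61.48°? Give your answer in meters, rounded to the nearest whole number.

242 meters

Rounding to 2 decimal places leaves the longitude within ±0.005° of the true value.
At 23.8°: 0.005° × 110574 × cos 23.8° = 0.005 × 110574 × 0.9150 ≈ 505.85 m.
Error at 61.48° = 0.005° × 110574 × cos 61.48° ≈ 552.87 × 0.4775 = 263.98 m.
So the lower-latitude error exceeds the higher by 505.85 − 263.98 = 241.88 m.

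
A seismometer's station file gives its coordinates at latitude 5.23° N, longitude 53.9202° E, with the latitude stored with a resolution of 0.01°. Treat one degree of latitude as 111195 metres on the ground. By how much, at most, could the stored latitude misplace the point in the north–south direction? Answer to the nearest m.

556 m

With a 0.01° grid the true value lies within half a step, ±0.01°/2 = ±0.005°, of the stored one.
So the N–S error is at most 0.005 × 111195 = 555.975 m.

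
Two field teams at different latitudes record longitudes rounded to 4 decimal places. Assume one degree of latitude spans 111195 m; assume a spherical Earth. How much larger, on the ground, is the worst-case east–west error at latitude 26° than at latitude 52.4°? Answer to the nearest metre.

2 metres

Rounding to 4 decimal places leaves the longitude within ±5e-05° of the true value.
Error at 26° = 5e-05° × 111195 × cos 26° ≈ 5.5598 × 0.8988 = 4.9971 m.
At 52.4°: 5e-05° × 111195 × cos 52.4° = 5e-05 × 111195 × 0.6101 ≈ 3.3923 m.
Difference: 4.9971 − 3.3923 = 1.6048 m.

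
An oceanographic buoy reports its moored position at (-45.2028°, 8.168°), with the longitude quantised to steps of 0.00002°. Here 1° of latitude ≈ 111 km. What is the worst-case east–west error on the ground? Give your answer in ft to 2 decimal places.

2.57 ft

With a 0.00002° grid the true value lies within half a step, ±0.00002°/2 = ±1e-05°, of the stored one.
One degree of longitude at 45.2028° is 111000 × cos 45.2028° ≈ 111000 × 0.7046 = 78210.5 m.
East–west error: 1e-05° × 78210.5 m/° ≈ 0.782105 m.
In feet: 0.782105 m ÷ 0.3048 ≈ 2.566 ft.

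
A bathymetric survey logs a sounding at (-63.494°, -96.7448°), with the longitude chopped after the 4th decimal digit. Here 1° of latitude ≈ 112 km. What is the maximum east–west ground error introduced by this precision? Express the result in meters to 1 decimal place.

Truncating at 4 decimal places can drop up to a full unit in the last place, so the longitude may be off by as much as 0.0001°.
Parallels shrink by cos φ, so at 63.494° a degree of longitude is 112000 × 0.4463 ≈ 49984.7 m.
Maximum E–W displacement: 0.0001 × 49984.7 = 4.99847 m.

5.0 meters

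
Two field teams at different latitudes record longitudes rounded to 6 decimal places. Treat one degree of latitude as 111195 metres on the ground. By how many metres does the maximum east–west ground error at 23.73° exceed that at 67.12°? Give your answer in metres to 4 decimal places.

Rounding to 6 decimal places leaves the longitude within ±5e-07° of the true value.
Error at 23.73° = 5e-07° × 111195 × cos 23.73° ≈ 0.055597 × 0.9155 = 0.050897 m.
Error at 67.12° = 5e-07° × 111195 × cos 67.12° ≈ 0.055597 × 0.3888 = 0.021616 m.
Difference: 0.050897 − 0.021616 = 0.02928 m.

0.0293 metres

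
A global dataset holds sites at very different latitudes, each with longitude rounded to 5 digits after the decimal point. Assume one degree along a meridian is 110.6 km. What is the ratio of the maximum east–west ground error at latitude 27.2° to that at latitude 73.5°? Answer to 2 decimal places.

Rounding to 5 decimal places leaves the longitude within ±5e-06° of the true value.
At 27.2°: 5e-06° × 110600 × cos 27.2° = 5e-06 × 110600 × 0.8894 ≈ 0.49185 m.
Error at 73.5° = 5e-06° × 110600 × cos 73.5° ≈ 0.553 × 0.2840 = 0.15706 m.
The ratio reduces to cos 27.2° / cos 73.5° = 0.8894/0.2840 ≈ 3.1316.

3.13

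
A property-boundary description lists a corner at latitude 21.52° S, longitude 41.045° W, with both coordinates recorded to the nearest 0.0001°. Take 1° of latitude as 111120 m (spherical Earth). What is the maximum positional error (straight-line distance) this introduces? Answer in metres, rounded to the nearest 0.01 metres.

Rounding to 4 decimal places leaves each coordinate within ±5e-05° of the true value.
Latitude error → 5e-05 × 111120 = 5.556 m along the meridian.
Longitude error → 5e-05 × 111120 × cos 21.52° = 5e-05 × 111120 × 0.9303 ≈ 5.16869 m.
The two errors are perpendicular, so the maximum displacement is √(5.556² + 5.16869²) ≈ 7.58844 m.

7.59 metres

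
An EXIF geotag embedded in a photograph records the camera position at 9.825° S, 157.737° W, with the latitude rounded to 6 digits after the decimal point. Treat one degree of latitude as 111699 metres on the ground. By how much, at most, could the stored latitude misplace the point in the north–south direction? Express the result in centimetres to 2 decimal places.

Rounding to 6 decimal places leaves the latitude within ±5e-07° of the true value.
Along the meridian that is 5e-07° × 111699 m/° = 0.0558495 m.
That is 0.0558495 m = 5.5849 cm.

5.58 centimetres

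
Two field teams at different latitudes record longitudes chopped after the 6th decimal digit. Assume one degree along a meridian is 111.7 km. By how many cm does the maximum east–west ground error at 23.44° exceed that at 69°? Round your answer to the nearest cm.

Truncating at 6 decimal places can drop up to a full unit in the last place, so the longitude may be off by as much as 1e-06°.
Error at 23.44° = 1e-06° × 111700 × cos 23.44° ≈ 0.1117 × 0.9175 = 0.10248 m.
Error at 69° = 1e-06° × 111700 × cos 69° ≈ 0.1117 × 0.3584 = 0.04003 m.
Difference: 0.10248 − 0.04003 = 0.062452 m.
That is 0.0624525 m = 6.2452 cm.

6 cm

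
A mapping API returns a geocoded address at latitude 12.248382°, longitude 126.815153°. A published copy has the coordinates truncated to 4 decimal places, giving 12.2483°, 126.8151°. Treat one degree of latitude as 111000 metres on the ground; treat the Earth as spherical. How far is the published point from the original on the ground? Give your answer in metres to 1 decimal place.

10.8 metres

The latitude changed by +0.000082° and the longitude by +0.000053°.
North–south shift: 0.000082 × 111000 = 9.102 m.
E–W at 12.2483°: 0.000053° × 111000 × cos 12.2483° = 0.000053 × 111000 × 0.9772 ≈ 5.74909 m.
Combined displacement = (9.102² + 5.74909²)^½ ≈ 10.7656 m.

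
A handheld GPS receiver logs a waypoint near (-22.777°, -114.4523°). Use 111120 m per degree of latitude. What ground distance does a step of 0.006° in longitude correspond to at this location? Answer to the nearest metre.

0.006° of longitude at 22.777° is 0.006 × 111120 × cos 22.777° ≈ 0.006 × 102455 = 614.728 m.

615 metres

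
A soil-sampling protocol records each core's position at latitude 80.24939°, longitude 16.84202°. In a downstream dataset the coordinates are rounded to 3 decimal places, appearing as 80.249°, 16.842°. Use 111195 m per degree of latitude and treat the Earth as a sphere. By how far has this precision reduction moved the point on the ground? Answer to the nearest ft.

The latitude changed by +0.00039° and the longitude by +0.00002°.
North–south shift: 0.00039 × 111195 = 43.3661 m.
East–west at this latitude: 0.00002° × 111195 × cos 80.249° ≈ 0.00002 × 18832.7 = 0.376655 m.
Hypotenuse of the two orthogonal shifts: √(43.3661² + 0.376655²) = 43.3677 m.
In feet: 43.3677 m ÷ 0.3048 ≈ 142.28 ft.

142 ft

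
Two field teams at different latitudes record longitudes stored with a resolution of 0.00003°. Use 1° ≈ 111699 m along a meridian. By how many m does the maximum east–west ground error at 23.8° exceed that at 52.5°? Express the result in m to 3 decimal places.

0.513 m

With a 0.00003° grid the true value lies within half a step, ±0.00003°/2 = ±1.5e-05°, of the stored one.
Error at 23.8° = 1.5e-05° × 111699 × cos 23.8° ≈ 1.6755 × 0.9150 = 1.533 m.
At 52.5°: 1.5e-05° × 111699 × cos 52.5° = 1.5e-05 × 111699 × 0.6088 ≈ 1.02 m.
So the lower-latitude error exceeds the higher by 1.533 − 1.02 = 0.51303 m.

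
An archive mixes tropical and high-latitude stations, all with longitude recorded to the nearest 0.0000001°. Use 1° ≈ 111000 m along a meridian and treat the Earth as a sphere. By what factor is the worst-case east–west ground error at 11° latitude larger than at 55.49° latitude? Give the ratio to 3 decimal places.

1.733

Rounding to 7 decimal places leaves the longitude within ±5e-08° of the true value.
At 11°: 5e-08° × 111000 × cos 11° = 5e-08 × 111000 × 0.9816 ≈ 0.005448 m.
Error at 55.49° = 5e-08° × 111000 × cos 55.49° ≈ 0.00555 × 0.5666 = 0.0031444 m.
The ratio reduces to cos 11° / cos 55.49° = 0.9816/0.5666 ≈ 1.7326.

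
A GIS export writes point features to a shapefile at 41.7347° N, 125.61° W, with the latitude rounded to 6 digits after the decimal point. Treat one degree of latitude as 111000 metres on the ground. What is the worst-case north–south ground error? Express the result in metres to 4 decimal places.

Rounding to 6 decimal places leaves the latitude within ±5e-07° of the true value.
So the N–S error is at most 5e-07 × 111000 = 0.0555 m.

0.0555 metres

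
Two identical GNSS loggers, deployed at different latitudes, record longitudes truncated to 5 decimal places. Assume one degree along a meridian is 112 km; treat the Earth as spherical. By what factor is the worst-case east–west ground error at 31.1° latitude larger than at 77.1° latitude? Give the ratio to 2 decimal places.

3.84

Truncating at 5 decimal places can drop up to a full unit in the last place, so the longitude may be off by as much as 1e-05°.
At 31.1°: 1e-05° × 112000 × cos 31.1° = 1e-05 × 112000 × 0.8563 ≈ 0.95902 m.
Error at 77.1° = 1e-05° × 112000 × cos 77.1° ≈ 1.12 × 0.2233 = 0.25004 m.
Ratio: 0.95902 / 0.25004 = cos 31.1° / cos 77.1° ≈ 3.8355.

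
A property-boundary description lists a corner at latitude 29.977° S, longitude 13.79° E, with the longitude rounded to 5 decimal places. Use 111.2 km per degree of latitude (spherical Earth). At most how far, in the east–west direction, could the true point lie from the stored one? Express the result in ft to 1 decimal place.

Rounding to 5 decimal places leaves the longitude within ±5e-06° of the true value.
Parallels shrink by cos φ, so at 29.977° a degree of longitude is 111200 × 0.8662 ≈ 96324.3 m.
East–west error: 5e-06° × 96324.3 m/° ≈ 0.481622 m.
In feet: 0.481622 m ÷ 0.3048 ≈ 1.5801 ft.

1.6 ft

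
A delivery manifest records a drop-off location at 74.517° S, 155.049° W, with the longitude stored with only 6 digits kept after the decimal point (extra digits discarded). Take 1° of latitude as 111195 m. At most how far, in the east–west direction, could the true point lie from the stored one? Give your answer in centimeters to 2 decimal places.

Truncating at 6 decimal places can drop up to a full unit in the last place, so the longitude may be off by as much as 1e-06°.
One degree of longitude at 74.517° is 111195 × cos 74.517° ≈ 111195 × 0.2670 = 29683.8 m.
So at most 1e-06° × 29683.8 ≈ 0.0296838 m east–west.
That is 0.0296838 m = 2.9684 cm.

2.97 centimeters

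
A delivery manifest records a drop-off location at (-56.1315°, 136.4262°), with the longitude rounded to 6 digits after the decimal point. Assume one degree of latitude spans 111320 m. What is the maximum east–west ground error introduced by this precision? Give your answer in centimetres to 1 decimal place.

3.1 centimetres

Rounding to 6 decimal places leaves the longitude within ±5e-07° of the true value.
Parallels shrink by cos φ, so at 56.1315° a degree of longitude is 111320 × 0.5573 ≈ 62037.4 m.
So at most 5e-07° × 62037.4 ≈ 0.0310187 m east–west.
That is 0.0310187 m = 3.1019 cm.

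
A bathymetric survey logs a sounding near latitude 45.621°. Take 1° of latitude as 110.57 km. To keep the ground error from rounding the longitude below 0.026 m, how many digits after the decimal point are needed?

7 decimal places

At 45.621° one degree of longitude covers 110570 × cos 45.621° ≈ 110570 × 0.6994 ≈ 77332.8 m.
With N decimal places the half-ulp bound is 0.5·10⁻ᴺ°, or 0.5·10⁻ᴺ × 77332.8 m on the ground.
Setting 38666.4 × 10⁻ᴺ ≤ 0.026 gives 10ᴺ ≥ 1.487e+06, i.e. N ≥ 6.17.
So 7 decimal places suffice (0.00387 m); 6 would allow up to 0.0387 m.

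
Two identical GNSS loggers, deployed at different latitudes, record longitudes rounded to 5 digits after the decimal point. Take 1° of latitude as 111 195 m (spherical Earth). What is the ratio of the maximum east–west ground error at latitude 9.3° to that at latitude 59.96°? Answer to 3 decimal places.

Rounding to 5 decimal places leaves the longitude within ±5e-06° of the true value.
Error at 9.3° = 5e-06° × 111195 × cos 9.3° ≈ 0.55597 × 0.9869 = 0.54867 m.
At 59.96°: 5e-06° × 111195 × cos 59.96° = 5e-06 × 111195 × 0.5006 ≈ 0.27832 m.
Ratio: 0.54867 / 0.27832 = cos 9.3° / cos 59.96° ≈ 1.9713.

1.971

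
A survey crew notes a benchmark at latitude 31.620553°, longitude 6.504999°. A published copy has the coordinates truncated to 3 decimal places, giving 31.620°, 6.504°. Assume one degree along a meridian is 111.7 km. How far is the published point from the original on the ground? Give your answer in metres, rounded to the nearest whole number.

Δlat = 31.620553 − 31.620 = +0.000553°; Δlon = 6.504999 − 6.504 = +0.000999°.
N–S: 0.000553° × 111700 m/° = 61.7701 m.
East–west at this latitude: 0.000999° × 111700 × cos 31.62° ≈ 0.000999 × 95117.5 = 95.0223 m.
Combined displacement = (61.7701² + 95.0223²)^½ ≈ 113.335 m.

113 metres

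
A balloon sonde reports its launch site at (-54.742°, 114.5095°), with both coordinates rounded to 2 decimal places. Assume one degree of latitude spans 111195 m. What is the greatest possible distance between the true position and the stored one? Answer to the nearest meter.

Rounding to 2 decimal places leaves each coordinate within ±0.005° of the true value.
North–south component: 0.005° × 111195 = 555.975 m.
E–W at 54.742°: 0.005° × 111195 × cos 54.742° = 0.005 × 111195 × 0.5773 ≈ 320.942 m.
Worst case both components are at the extreme and orthogonal: √(555.975² + 320.942²) ≈ 641.959 m.

642 meters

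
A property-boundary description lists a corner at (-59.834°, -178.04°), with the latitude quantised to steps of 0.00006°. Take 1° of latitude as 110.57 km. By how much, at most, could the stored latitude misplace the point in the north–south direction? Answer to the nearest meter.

With a 0.00006° grid the true value lies within half a step, ±0.00006°/2 = ±3e-05°, of the stored one.
Along the meridian that is 3e-05° × 110570 m/° = 3.3171 m.

3 meters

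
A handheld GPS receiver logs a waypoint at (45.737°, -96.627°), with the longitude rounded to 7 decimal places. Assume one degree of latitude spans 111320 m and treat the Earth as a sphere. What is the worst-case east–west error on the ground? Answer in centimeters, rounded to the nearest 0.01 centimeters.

0.39 centimeters

Rounding to 7 decimal places leaves the longitude within ±5e-08° of the true value.
At latitude 45.737° a degree of longitude spans 111320 m × cos 45.737° = 111320 × 0.6980 ≈ 77696.1 m.
So at most 5e-08° × 77696.1 ≈ 0.00388481 m east–west.
That is 0.00388481 m = 0.38848 cm.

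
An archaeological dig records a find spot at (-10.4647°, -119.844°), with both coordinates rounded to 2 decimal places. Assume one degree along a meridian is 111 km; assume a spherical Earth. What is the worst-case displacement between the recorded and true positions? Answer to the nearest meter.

778 meters

Rounding to 2 decimal places leaves each coordinate within ±0.005° of the true value.
Latitude error → 0.005 × 111000 = 555 m along the meridian.
East–west component at 10.4647°: 0.005° × 111000 × cos 10.4647° ≈ 0.005 × 109154 ≈ 545.769 m.
Combining orthogonally: (555² + 545.769²)^½ ≈ 778.388 m.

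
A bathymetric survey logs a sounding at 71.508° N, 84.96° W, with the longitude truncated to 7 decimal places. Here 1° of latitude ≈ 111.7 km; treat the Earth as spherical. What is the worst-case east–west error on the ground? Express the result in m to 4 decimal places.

0.0035 m

Truncating at 7 decimal places can drop up to a full unit in the last place, so the longitude may be off by as much as 1e-07°.
At latitude 71.508° a degree of longitude spans 111700 m × cos 71.508° = 111700 × 0.3172 ≈ 35428.1 m.
East–west error: 1e-07° × 35428.1 m/° ≈ 0.00354281 m.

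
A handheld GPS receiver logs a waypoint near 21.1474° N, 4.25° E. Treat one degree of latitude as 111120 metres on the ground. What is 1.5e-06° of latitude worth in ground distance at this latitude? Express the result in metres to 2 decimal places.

0.17 metres

Along a meridian 1.5e-06° is 1.5e-06 × 111120 = 0.16668 m.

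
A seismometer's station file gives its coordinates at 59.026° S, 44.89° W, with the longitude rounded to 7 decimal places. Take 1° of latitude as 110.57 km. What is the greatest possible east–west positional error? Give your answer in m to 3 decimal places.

0.003 m

Rounding to 7 decimal places leaves the longitude within ±5e-08° of the true value.
At latitude 59.026° a degree of longitude spans 110570 m × cos 59.026° = 110570 × 0.5146 ≈ 56904.7 m.
East–west error: 5e-08° × 56904.7 m/° ≈ 0.00284524 m.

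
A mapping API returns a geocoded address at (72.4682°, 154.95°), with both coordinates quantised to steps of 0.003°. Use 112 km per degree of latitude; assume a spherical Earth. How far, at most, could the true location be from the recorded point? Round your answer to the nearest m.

With a 0.003° grid the true value lies within half a step, ±0.003°/2 = ±0.0015°, of the stored one.
Latitude error → 0.0015 × 112000 = 168 m along the meridian.
E–W at 72.4682°: 0.0015° × 112000 × cos 72.4682° = 0.0015 × 112000 × 0.3012 ≈ 50.6075 m.
The two errors are perpendicular, so the maximum displacement is √(168² + 50.6075²) ≈ 175.457 m.

175 m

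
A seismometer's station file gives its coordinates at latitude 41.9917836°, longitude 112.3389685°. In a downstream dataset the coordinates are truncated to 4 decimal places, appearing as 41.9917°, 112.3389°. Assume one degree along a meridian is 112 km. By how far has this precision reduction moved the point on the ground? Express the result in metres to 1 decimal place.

11.0 metres

The latitude changed by +0.0000836° and the longitude by +0.0000685°.
North–south shift: 0.0000836 × 112000 = 9.3632 m.
E–W at 41.9917°: 0.0000685° × 112000 × cos 41.9917° = 0.0000685 × 112000 × 0.7432 ≈ 5.70215 m.
Hypotenuse of the two orthogonal shifts: √(9.3632² + 5.70215²) = 10.9628 m.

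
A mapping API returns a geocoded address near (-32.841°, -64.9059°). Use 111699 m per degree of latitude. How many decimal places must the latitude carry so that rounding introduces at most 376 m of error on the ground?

One degree of latitude covers 111699 m.
Rounding to N decimal places gives at most 0.5 × 10⁻ᴺ degrees of error, i.e. 0.5 × 10⁻ᴺ × 111699 m.
Need 0.5 × 111699 × 10⁻ᴺ ≤ 376 → 10⁻ᴺ ≤ 6.732e-03, so N ≥ 2.17.
At 2 places the error can reach 558 m, but 3 places keeps it to 55.8 m.

3 decimal places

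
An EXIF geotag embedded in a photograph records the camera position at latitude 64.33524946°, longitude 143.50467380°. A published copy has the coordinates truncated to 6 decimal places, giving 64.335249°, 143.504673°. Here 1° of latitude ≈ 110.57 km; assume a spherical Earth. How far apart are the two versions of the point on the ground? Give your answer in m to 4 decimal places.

0.0637 m

Δlat = 64.33524946 − 64.335249 = +0.00000046°; Δlon = 143.50467380 − 143.504673 = +0.00000080°.
N–S: 0.00000046° × 110570 m/° = 0.0508622 m.
East–west at this latitude: 0.00000080° × 110570 × cos 64.3352° ≈ 0.00000080 × 47888.4 = 0.0383107 m.
Combined displacement = (0.0508622² + 0.0383107²)^½ ≈ 0.0636763 m.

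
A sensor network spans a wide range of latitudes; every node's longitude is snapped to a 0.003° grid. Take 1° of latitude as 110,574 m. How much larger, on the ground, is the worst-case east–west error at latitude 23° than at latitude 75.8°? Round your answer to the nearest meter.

With a 0.003° grid the true value lies within half a step, ±0.003°/2 = ±0.0015°, of the stored one.
Error at 23° = 0.0015° × 110574 × cos 23° ≈ 165.86 × 0.9205 = 152.68 m.
Error at 75.8° = 0.0015° × 110574 × cos 75.8° ≈ 165.86 × 0.2453 = 40.687 m.
Difference: 152.68 − 40.687 = 111.99 m.

112 meters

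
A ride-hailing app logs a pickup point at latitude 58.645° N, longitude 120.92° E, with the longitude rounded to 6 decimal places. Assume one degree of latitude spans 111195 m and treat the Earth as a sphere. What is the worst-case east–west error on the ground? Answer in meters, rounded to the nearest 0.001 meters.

0.029 meters

Rounding to 6 decimal places leaves the longitude within ±5e-07° of the true value.
One degree of longitude at 58.645° is 111195 × cos 58.645° ≈ 111195 × 0.5203 = 57859.1 m.
So at most 5e-07° × 57859.1 ≈ 0.0289296 m east–west.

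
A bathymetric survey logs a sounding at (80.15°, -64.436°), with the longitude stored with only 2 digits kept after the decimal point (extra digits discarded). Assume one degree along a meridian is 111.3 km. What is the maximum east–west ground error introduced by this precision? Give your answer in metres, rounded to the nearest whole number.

Truncating at 2 decimal places can drop up to a full unit in the last place, so the longitude may be off by as much as 0.01°.
At latitude 80.15° a degree of longitude spans 111300 m × cos 80.15° = 111300 × 0.1711 ≈ 19040 m.
East–west error: 0.01° × 19040 m/° ≈ 190.4 m.

190 metres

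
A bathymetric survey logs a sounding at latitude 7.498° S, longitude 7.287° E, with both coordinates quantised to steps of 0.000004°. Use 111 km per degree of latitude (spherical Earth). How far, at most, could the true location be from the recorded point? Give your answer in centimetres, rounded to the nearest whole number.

31 centimetres

With a 0.000004° grid the true value lies within half a step, ±0.000004°/2 = ±2e-06°, of the stored one.
N–S: 2e-06° × 111000 m/° = 0.222 m.
Longitude error → 2e-06 × 111000 × cos 7.498° = 2e-06 × 111000 × 0.9914 ≈ 0.220102 m.
Worst case both components are at the extreme and orthogonal: √(0.222² + 0.220102²) ≈ 0.312616 m.
That is 0.312616 m = 31.262 cm.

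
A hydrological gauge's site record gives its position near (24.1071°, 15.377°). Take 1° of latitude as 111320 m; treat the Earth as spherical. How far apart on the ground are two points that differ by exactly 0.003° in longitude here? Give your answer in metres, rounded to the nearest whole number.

0.003° of longitude at 24.1071° is 0.003 × 111320 × cos 24.1071° ≈ 0.003 × 101611 = 304.833 m.

305 metres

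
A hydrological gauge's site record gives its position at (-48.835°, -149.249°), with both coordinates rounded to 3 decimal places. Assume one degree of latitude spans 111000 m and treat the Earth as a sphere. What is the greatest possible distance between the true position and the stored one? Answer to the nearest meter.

66 meters

Rounding to 3 decimal places leaves each coordinate within ±0.0005° of the true value.
N–S: 0.0005° × 111000 m/° = 55.5 m.
Longitude error → 0.0005 × 111000 × cos 48.835° = 0.0005 × 111000 × 0.6582 ≈ 36.5317 m.
Worst case both components are at the extreme and orthogonal: √(55.5² + 36.5317²) ≈ 66.4441 m.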